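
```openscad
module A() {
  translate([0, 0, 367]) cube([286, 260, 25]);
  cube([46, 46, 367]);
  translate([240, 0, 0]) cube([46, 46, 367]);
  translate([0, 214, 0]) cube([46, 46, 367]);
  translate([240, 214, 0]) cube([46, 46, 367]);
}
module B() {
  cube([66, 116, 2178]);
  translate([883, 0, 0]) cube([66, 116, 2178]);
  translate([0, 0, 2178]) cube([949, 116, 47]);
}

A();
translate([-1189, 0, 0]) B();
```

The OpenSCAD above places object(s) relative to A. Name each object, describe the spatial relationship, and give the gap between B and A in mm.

The door frame's nearest face is 240 mm from the stool's −x face.

A is a stool. B is a door frame. The door frame is on the floor beside the stool on its −x side. The gap between the door frame and the stool is 240 mm.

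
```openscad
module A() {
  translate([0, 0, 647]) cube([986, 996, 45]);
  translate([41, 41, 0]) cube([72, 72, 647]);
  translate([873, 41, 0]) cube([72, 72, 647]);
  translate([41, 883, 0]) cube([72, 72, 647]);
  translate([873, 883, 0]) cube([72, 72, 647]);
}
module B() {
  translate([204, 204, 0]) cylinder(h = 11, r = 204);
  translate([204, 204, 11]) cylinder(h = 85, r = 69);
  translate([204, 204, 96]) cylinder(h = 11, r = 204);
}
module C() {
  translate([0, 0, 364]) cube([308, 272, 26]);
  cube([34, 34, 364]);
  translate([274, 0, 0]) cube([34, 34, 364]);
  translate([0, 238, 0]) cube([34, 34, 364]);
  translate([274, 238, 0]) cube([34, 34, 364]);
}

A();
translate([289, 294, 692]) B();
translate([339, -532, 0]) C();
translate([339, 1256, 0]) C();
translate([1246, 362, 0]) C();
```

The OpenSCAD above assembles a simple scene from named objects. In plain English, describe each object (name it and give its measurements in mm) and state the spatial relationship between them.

A is a table: top 986 mm (x) × 996 mm (y), 45 mm thick, upper face at z = 692 mm, on four 72×72 mm square legs, each inset 41 mm from the nearest pair of top edges, running from z = 0 to the bottom of the top.

B is a spool: two coaxial disc flanges of radius 204 mm and thickness 11 mm, joined by a core cylinder of radius 69 mm and height 85 mm. The lower flange rests on z = 0 and the three cylinders share a vertical axis.

C is a four-legged stool. The seat is 308×272 mm, 26 mm thick, top at z = 390 mm. It stands on four square legs, each 34×34 mm in cross-section, from z = 0 to the seat underside, each flush with a corner of the seat.

The spool is on top of the table, centred. Three stools sit around the table at the −y, +y, +x sides.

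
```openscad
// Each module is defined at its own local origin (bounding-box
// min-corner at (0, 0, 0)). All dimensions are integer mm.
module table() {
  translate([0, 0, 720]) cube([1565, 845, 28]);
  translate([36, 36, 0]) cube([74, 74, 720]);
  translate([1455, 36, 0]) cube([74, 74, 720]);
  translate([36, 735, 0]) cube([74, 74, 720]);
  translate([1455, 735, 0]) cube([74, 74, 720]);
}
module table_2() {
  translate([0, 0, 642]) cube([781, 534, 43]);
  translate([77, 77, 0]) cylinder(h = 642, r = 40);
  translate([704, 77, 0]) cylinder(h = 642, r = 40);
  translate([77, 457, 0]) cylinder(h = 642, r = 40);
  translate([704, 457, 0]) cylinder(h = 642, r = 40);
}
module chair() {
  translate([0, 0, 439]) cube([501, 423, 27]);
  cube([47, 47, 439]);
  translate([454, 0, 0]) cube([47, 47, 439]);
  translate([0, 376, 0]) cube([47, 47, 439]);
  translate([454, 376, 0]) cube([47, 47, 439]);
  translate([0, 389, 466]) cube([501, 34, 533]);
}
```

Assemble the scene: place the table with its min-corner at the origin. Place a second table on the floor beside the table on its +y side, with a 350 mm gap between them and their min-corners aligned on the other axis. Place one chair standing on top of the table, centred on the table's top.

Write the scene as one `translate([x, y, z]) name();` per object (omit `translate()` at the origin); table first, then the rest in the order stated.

table();
translate([0, 1195, 0]) table_2();
translate([532, 211, 748]) chair();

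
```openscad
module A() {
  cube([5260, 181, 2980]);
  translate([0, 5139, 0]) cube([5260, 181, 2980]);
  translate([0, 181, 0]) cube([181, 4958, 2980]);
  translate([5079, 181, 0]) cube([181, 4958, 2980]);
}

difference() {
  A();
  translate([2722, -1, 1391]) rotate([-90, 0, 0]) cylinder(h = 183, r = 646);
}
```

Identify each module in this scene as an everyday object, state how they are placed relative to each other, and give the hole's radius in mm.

The subtracted cylinder has r = 646 mm.

A is a house frame. The house frame has a circular hole through its front wall. The hole's radius is 646 mm.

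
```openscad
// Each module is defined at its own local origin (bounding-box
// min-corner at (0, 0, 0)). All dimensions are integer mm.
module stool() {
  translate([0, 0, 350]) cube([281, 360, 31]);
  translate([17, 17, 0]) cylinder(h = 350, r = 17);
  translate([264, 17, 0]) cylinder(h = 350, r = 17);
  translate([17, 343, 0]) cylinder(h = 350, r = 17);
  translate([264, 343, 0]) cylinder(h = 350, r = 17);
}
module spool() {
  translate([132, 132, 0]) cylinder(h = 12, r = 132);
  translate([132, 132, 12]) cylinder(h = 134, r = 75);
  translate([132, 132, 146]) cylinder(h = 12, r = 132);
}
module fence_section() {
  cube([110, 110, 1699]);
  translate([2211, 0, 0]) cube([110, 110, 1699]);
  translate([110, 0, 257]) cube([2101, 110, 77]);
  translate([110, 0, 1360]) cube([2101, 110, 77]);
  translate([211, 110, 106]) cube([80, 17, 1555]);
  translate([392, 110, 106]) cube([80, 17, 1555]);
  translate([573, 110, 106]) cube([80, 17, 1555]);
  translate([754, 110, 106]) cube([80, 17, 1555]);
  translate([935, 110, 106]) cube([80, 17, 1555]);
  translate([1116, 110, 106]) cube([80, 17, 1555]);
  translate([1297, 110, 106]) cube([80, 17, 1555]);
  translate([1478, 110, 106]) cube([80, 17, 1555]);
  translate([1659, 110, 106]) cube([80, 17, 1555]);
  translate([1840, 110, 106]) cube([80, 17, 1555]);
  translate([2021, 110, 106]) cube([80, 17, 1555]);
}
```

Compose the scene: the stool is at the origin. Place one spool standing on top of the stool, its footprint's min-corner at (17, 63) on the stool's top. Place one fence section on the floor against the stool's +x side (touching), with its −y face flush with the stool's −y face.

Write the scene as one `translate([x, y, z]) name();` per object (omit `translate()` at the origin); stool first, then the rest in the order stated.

stool();
translate([17, 63, 381]) spool();
translate([281, 0, 0]) fence_section();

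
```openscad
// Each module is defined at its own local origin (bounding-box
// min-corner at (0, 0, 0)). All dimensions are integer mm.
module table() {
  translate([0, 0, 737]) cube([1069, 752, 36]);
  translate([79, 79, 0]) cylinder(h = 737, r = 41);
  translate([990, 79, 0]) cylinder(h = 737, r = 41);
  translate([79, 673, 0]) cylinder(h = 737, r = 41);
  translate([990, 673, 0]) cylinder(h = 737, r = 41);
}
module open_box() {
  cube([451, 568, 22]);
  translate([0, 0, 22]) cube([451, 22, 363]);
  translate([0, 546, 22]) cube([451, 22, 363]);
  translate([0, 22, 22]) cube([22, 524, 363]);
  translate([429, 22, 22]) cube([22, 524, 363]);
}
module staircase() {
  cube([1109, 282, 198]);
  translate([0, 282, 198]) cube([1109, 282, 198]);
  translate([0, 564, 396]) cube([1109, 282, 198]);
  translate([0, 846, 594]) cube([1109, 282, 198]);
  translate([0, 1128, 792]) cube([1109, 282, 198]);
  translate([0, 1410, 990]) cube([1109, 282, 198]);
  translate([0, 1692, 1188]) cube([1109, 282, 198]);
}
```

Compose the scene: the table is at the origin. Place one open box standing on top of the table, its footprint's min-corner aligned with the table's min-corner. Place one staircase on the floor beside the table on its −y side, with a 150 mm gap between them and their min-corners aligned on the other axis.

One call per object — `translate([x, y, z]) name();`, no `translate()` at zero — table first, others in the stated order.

table();
translate([0, 0, 773]) open_box();
translate([0, -2124, 0]) staircase();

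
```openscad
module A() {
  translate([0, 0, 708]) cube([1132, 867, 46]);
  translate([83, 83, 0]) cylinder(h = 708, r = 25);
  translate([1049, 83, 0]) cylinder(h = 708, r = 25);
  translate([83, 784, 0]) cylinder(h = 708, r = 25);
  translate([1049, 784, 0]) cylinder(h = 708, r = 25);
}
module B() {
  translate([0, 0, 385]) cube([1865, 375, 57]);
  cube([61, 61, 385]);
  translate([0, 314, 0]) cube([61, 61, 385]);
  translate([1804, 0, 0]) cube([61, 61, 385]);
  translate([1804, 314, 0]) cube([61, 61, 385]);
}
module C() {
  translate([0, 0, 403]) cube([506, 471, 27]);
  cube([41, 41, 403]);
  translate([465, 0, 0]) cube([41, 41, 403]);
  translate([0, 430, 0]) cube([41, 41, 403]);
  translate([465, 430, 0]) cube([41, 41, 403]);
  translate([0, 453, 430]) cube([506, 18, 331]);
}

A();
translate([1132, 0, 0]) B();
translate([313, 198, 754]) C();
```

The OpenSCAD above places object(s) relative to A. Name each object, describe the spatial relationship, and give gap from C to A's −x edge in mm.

A is a table. B is a bench. C is a chair. The bench is against the table's +x side, with their −y faces flush. The chair is on top of the table, centred. The gap from the chair to the table's −x edge is 313 mm.

The chair's min-x is at 313; the table's min-x is 0; gap = 313 mm.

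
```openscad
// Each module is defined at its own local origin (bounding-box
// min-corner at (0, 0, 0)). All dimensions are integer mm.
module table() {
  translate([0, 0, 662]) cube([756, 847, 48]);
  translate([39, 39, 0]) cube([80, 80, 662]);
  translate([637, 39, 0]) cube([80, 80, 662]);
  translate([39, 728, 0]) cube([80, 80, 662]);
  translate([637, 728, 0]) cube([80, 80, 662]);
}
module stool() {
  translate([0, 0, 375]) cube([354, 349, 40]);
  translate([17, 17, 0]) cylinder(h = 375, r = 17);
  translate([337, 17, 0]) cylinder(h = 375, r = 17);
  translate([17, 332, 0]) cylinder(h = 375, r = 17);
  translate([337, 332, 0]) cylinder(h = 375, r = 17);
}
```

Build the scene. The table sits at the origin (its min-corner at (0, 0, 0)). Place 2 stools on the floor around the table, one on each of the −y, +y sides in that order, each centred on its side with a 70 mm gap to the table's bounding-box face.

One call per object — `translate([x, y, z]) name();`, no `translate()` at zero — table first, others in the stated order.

table();
translate([201, -419, 0]) stool();
translate([201, 917, 0]) stool();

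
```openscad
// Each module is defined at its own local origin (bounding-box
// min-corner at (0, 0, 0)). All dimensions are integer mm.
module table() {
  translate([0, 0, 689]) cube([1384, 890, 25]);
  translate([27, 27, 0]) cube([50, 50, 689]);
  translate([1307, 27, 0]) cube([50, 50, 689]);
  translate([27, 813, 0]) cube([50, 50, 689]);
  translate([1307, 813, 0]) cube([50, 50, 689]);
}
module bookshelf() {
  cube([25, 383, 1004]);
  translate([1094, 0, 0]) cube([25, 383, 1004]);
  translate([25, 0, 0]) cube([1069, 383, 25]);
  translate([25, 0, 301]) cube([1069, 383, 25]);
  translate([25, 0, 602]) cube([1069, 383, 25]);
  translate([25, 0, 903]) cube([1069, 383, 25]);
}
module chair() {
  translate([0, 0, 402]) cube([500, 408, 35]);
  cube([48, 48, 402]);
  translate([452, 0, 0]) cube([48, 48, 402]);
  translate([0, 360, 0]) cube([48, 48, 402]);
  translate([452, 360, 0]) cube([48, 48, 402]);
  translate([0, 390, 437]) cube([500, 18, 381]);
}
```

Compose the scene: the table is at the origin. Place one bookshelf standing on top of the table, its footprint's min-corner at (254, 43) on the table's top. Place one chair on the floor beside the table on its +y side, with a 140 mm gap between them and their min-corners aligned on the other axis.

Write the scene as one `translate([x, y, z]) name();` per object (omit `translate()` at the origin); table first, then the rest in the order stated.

table();
translate([254, 43, 714]) bookshelf();
translate([0, 1030, 0]) chair();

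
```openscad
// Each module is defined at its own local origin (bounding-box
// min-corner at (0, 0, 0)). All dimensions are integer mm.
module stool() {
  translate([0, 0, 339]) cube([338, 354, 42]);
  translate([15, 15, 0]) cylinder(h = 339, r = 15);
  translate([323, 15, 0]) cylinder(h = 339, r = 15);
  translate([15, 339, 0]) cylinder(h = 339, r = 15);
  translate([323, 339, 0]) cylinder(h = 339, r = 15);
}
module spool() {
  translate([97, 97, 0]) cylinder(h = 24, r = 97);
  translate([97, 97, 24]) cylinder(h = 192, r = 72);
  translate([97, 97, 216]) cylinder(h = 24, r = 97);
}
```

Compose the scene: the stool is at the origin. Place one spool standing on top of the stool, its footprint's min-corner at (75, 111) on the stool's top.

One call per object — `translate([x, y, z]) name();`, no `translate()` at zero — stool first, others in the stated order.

stool();
translate([75, 111, 381]) spool();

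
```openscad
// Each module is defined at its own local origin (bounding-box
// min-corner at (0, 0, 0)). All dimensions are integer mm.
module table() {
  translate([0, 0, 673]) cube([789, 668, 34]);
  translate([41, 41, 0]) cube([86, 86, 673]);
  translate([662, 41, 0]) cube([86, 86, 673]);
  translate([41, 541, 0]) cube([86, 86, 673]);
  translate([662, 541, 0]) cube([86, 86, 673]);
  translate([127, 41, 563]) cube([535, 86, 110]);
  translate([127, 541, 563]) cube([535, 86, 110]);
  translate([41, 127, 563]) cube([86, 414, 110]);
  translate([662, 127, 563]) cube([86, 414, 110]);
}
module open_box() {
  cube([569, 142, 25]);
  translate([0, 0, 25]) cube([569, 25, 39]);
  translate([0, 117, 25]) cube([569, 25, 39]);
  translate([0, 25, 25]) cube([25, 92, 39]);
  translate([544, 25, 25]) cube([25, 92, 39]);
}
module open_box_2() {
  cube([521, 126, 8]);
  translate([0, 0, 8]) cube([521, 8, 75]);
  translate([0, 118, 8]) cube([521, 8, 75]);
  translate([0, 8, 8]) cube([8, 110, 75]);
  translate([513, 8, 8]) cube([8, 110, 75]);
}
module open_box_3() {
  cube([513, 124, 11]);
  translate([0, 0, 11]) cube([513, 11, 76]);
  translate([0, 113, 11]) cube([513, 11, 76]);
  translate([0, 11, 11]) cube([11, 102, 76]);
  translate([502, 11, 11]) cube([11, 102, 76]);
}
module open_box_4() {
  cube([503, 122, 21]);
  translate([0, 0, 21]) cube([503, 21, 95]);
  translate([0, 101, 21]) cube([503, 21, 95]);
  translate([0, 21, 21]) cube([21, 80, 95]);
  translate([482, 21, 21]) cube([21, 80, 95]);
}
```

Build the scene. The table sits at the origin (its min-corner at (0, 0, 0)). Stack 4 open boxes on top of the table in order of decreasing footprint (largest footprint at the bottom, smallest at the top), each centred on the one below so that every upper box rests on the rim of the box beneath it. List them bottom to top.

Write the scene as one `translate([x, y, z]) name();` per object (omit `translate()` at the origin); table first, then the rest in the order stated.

table();
translate([110, 263, 707]) open_box();
translate([134, 271, 771]) open_box_2();
translate([138, 272, 854]) open_box_3();
translate([143, 273, 941]) open_box_4();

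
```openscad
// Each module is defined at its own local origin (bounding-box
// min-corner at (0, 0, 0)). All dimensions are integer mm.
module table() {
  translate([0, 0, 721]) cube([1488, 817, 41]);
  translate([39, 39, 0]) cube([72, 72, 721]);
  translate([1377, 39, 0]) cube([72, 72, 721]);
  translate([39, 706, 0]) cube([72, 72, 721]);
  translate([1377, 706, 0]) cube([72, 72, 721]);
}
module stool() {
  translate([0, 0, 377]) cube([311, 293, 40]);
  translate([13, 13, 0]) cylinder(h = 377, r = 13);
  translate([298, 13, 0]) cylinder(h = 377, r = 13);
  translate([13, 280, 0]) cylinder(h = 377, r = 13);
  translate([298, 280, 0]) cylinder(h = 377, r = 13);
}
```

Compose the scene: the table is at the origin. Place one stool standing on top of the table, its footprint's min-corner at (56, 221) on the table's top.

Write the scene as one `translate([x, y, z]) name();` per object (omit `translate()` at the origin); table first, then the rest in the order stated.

table();
translate([56, 221, 762]) stool();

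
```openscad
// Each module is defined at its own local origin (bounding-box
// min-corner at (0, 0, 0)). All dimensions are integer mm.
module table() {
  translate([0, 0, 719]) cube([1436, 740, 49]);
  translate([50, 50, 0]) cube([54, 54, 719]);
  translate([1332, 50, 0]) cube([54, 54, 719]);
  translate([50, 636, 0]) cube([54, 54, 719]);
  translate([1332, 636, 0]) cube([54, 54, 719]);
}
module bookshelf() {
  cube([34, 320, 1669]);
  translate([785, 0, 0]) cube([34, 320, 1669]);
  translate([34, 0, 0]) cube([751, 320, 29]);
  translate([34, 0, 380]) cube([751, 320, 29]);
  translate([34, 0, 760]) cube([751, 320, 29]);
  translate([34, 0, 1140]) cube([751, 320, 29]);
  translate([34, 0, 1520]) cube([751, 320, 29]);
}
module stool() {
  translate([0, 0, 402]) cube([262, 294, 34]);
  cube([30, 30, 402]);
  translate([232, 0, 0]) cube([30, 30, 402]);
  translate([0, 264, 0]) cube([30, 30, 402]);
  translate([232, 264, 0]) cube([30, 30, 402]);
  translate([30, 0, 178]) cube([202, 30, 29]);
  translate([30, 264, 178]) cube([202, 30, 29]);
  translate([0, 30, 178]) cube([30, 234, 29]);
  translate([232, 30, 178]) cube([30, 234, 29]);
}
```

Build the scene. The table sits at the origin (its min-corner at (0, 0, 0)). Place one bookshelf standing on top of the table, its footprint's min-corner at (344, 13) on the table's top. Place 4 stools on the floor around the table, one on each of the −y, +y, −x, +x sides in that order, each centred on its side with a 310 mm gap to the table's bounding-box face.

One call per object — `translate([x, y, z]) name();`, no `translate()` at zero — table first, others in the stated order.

table();
translate([344, 13, 768]) bookshelf();
translate([587, -604, 0]) stool();
translate([587, 1050, 0]) stool();
translate([-572, 223, 0]) stool();
translate([1746, 223, 0]) stool();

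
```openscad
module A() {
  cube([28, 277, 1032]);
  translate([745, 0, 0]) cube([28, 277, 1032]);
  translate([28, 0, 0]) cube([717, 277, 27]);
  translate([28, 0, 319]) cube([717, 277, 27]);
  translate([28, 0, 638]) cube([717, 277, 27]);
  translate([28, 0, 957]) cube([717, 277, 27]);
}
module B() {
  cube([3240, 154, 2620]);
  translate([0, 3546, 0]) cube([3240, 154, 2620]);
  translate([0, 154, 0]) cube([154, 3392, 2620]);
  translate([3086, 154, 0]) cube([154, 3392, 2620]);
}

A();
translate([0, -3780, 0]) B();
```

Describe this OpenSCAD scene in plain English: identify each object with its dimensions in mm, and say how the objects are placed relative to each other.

A is an open bookshelf. Two side panels, each 28 mm thick, 277 mm deep and 1032 mm tall, stand 773 mm apart (outside-to-outside). Between them sit 4 shelves, each 27 mm thick and 277 mm deep, spanning the full gap between the sides. The bottom shelf rests on the floor (its underside at z = 0) and the clear gap between one shelf's top and the next shelf's underside is 292 mm.

B is the wall frame of a small rectangular building: four walls, each 2620 mm tall and 154 mm thick, enclosing a footprint 3240 mm (x) by 3700 mm (y) outside-to-outside, with no floor or roof. The front and back walls (the −y and +y sides) span the full width; the two side walls fit between them.

The house frame is on the floor beside the bookshelf on its −y side.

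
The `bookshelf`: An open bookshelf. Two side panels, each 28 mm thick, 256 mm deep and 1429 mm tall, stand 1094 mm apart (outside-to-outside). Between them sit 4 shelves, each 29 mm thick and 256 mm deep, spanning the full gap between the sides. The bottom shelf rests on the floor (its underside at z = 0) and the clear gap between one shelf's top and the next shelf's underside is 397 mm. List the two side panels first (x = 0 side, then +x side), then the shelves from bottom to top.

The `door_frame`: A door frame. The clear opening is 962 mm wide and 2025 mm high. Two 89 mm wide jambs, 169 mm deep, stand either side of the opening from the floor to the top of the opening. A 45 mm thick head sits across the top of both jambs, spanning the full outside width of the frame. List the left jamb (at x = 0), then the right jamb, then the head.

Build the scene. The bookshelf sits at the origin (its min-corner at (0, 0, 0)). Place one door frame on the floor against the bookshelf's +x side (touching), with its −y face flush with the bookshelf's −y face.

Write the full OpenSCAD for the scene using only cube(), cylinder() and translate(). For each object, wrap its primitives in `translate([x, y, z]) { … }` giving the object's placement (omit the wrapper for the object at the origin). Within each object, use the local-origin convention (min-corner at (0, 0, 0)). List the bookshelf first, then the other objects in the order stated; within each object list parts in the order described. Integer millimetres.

cube([28, 256, 1429]);
translate([1066, 0, 0]) cube([28, 256, 1429]);
translate([28, 0, 0]) cube([1038, 256, 29]);
translate([28, 0, 426]) cube([1038, 256, 29]);
translate([28, 0, 852]) cube([1038, 256, 29]);
translate([28, 0, 1278]) cube([1038, 256, 29]);
translate([1094, 0, 0]) {
  cube([89, 169, 2025]);
  translate([1051, 0, 0]) cube([89, 169, 2025]);
  translate([0, 0, 2025]) cube([1140, 169, 45]);
}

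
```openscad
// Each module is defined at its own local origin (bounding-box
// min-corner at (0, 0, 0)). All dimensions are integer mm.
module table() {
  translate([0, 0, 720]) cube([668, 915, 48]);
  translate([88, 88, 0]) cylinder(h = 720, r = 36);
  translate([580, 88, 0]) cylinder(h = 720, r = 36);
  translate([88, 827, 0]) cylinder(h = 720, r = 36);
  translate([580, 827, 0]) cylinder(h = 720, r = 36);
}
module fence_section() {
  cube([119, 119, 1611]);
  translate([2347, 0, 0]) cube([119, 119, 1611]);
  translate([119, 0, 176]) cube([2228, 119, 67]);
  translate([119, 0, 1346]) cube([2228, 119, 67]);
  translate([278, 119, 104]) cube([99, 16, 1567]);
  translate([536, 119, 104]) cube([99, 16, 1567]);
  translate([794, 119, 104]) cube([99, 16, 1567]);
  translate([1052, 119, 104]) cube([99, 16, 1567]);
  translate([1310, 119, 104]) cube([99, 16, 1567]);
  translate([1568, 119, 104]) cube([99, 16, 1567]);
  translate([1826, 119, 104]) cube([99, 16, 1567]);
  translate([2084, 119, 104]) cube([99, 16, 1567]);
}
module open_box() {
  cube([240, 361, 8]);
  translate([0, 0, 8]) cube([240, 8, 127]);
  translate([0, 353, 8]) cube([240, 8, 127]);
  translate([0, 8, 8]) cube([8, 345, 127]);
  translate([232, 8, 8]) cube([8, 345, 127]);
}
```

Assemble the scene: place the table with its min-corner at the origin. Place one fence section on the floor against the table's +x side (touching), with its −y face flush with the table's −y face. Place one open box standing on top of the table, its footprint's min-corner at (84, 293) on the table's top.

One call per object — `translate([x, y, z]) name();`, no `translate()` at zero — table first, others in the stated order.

table();
translate([668, 0, 0]) fence_section();
translate([84, 293, 768]) open_box();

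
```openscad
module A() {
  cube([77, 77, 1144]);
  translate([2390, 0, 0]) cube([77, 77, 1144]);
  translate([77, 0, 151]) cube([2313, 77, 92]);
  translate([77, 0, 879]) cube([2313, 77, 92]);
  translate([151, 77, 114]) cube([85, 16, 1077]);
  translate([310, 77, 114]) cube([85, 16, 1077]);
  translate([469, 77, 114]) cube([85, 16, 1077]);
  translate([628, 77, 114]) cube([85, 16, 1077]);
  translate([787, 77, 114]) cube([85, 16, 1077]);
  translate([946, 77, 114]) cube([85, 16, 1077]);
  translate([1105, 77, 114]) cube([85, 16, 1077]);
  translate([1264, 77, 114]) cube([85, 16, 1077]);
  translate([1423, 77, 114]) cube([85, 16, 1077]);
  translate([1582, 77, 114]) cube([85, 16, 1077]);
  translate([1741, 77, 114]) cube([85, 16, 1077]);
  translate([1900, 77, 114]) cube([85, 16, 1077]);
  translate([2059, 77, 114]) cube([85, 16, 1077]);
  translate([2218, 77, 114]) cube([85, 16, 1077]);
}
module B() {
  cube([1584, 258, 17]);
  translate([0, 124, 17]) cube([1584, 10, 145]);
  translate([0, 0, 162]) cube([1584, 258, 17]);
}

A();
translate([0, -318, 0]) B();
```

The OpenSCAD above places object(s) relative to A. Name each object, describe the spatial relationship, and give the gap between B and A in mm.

A is a fence section. B is an I-beam. The I-beam is on the floor beside the fence section on its −y side. The gap between the I-beam and the fence section is 60 mm.

The I-beam's nearest face is 60 mm from the fence section's −y face.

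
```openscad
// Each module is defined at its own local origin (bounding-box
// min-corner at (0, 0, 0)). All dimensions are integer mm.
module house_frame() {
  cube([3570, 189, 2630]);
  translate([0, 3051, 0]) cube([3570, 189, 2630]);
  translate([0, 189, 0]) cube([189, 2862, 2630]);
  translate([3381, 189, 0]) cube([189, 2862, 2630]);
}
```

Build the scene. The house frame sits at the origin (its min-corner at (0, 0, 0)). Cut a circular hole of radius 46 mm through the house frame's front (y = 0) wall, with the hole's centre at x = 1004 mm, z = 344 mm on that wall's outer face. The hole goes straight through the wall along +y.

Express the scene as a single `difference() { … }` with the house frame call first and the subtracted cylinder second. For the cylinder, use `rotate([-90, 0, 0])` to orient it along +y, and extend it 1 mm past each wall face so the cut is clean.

difference() {
  house_frame();
  translate([1004, -1, 344]) rotate([-90, 0, 0]) cylinder(h = 191, r = 46);
}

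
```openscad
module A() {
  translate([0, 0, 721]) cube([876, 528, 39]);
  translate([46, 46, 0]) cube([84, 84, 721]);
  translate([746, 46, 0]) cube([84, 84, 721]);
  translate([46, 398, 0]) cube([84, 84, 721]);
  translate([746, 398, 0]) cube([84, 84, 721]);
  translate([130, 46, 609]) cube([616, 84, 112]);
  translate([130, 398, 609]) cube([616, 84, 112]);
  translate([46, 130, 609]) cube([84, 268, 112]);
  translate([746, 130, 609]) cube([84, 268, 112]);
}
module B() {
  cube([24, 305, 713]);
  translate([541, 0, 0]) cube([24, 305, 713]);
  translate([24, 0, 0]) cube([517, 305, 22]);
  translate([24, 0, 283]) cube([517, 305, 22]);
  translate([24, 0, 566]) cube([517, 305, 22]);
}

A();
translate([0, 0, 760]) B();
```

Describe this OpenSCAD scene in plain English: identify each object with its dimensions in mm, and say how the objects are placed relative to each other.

A is a table: top 876 mm (x) × 528 mm (y), 39 mm thick, upper face at z = 760 mm, on four 84×84 mm square legs, each inset 46 mm from the nearest pair of top edges, running from z = 0 to the bottom of the top. Four apron rails, 84 mm thick and 112 mm tall, run between adjacent legs with their top edges flush with the underside of the top and their outer faces flush with the legs' outer faces.

B is an open bookshelf. Two side panels, each 24 mm thick, 305 mm deep and 713 mm tall, stand 565 mm apart (outside-to-outside). Between them sit 3 shelves, each 22 mm thick and 305 mm deep, spanning the full gap between the sides. The bottom shelf rests on the floor (its underside at z = 0) and the clear gap between one shelf's top and the next shelf's underside is 261 mm.

The bookshelf is on top of the table.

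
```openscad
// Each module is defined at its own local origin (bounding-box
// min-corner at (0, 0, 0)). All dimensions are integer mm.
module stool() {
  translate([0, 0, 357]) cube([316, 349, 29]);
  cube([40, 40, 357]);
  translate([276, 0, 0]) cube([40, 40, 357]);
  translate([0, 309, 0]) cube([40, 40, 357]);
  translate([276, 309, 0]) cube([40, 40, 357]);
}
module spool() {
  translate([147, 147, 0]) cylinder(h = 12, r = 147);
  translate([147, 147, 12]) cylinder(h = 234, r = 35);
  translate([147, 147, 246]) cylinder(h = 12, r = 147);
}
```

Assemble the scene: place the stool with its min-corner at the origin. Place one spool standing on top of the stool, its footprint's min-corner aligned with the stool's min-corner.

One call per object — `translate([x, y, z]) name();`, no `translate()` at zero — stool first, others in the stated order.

stool();
translate([0, 0, 386]) spool();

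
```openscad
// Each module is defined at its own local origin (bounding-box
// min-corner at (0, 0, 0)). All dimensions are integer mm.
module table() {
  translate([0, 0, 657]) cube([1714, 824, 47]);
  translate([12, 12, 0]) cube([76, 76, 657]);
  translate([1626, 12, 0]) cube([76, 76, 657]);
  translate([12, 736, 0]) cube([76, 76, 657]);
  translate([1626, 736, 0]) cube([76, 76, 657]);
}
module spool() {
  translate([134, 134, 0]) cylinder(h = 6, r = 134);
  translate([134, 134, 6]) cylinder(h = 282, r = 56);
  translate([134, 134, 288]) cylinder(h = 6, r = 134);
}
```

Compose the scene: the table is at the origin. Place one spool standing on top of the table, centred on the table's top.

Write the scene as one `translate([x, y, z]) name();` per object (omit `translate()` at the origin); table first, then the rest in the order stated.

table();
translate([723, 278, 704]) spool();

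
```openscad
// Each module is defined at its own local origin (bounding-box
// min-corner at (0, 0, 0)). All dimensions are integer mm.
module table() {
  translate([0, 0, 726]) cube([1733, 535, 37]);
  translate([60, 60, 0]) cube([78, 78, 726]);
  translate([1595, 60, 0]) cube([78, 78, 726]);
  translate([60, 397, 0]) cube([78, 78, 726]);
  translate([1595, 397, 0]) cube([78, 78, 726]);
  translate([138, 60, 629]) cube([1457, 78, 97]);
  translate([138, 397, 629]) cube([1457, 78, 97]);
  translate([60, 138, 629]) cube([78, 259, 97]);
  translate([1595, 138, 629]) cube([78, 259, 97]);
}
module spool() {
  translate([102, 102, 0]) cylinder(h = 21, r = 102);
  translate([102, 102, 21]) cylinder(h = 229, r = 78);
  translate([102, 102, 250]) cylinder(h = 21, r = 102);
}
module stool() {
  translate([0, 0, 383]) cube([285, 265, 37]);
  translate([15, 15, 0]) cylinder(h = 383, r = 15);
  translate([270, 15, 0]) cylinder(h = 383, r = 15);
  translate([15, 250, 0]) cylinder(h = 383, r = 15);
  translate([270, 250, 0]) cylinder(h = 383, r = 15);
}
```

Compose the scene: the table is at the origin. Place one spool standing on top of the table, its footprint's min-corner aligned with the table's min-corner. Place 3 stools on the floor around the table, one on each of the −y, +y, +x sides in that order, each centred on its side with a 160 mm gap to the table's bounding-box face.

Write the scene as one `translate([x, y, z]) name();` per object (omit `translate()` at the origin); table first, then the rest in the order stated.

table();
translate([0, 0, 763]) spool();
translate([724, -425, 0]) stool();
translate([724, 695, 0]) stool();
translate([1893, 135, 0]) stool();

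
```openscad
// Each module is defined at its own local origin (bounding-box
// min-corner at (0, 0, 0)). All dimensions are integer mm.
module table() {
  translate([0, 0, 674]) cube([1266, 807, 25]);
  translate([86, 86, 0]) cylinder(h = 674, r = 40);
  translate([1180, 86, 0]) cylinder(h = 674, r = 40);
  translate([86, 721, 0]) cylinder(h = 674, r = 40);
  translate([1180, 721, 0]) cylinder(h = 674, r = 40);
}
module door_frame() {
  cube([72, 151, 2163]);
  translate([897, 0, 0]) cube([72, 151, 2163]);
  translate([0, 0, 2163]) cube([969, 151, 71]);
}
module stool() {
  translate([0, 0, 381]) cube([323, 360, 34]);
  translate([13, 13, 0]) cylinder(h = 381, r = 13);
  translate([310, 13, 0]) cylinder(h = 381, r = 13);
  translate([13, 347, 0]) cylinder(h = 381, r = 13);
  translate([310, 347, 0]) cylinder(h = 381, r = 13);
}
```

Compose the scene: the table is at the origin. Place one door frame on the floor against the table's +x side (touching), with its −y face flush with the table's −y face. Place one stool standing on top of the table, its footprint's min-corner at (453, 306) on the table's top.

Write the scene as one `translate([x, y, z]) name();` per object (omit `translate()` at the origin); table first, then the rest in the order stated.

table();
translate([1266, 0, 0]) door_frame();
translate([453, 306, 699]) stool();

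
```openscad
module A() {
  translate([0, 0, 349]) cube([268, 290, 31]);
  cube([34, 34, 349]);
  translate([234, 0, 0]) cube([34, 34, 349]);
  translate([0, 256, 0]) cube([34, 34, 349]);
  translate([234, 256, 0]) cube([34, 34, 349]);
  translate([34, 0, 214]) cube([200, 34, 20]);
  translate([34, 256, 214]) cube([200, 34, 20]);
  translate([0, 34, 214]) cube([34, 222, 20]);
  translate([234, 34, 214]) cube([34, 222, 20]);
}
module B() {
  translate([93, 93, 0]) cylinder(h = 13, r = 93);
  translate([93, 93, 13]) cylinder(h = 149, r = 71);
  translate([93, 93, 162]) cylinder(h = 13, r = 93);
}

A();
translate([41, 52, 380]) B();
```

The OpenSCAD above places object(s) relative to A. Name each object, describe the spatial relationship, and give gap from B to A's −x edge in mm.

The spool's min-x is at 41; the stool's min-x is 0; gap = 41 mm.

A is a stool. B is a spool. The spool is on top of the stool, centred. The gap from the spool to the stool's −x edge is 41 mm.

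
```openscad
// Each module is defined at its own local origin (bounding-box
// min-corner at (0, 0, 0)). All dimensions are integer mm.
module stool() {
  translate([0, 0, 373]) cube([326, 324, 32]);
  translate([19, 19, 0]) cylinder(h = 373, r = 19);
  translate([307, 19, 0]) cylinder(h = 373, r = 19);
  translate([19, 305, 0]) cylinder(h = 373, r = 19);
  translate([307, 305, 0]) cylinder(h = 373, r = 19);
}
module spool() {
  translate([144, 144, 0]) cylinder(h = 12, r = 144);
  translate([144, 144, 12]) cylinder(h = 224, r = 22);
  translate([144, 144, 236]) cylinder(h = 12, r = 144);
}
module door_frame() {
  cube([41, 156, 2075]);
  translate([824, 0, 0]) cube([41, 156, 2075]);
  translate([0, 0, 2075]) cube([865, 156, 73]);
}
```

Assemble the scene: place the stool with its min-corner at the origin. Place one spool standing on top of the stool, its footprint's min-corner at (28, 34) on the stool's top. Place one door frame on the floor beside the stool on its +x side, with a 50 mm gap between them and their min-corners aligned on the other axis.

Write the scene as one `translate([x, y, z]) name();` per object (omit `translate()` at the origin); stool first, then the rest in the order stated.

stool();
translate([28, 34, 405]) spool();
translate([376, 0, 0]) door_frame();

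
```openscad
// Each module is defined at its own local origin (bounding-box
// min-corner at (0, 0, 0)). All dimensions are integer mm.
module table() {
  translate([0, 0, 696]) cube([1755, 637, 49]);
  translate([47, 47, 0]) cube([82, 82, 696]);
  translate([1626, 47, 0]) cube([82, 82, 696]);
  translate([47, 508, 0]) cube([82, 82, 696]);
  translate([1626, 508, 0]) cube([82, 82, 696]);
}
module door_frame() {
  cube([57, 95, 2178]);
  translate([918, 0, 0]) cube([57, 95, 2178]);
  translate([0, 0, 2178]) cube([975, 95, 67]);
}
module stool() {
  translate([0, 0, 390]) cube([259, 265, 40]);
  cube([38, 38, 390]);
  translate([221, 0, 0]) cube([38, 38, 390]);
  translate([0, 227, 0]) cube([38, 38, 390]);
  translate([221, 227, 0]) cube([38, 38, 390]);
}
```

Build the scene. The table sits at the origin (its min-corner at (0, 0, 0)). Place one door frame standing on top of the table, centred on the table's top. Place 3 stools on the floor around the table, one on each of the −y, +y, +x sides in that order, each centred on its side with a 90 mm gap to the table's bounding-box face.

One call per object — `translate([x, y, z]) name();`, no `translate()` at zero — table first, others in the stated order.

table();
translate([390, 271, 745]) door_frame();
translate([748, -355, 0]) stool();
translate([748, 727, 0]) stool();
translate([1845, 186, 0]) stool();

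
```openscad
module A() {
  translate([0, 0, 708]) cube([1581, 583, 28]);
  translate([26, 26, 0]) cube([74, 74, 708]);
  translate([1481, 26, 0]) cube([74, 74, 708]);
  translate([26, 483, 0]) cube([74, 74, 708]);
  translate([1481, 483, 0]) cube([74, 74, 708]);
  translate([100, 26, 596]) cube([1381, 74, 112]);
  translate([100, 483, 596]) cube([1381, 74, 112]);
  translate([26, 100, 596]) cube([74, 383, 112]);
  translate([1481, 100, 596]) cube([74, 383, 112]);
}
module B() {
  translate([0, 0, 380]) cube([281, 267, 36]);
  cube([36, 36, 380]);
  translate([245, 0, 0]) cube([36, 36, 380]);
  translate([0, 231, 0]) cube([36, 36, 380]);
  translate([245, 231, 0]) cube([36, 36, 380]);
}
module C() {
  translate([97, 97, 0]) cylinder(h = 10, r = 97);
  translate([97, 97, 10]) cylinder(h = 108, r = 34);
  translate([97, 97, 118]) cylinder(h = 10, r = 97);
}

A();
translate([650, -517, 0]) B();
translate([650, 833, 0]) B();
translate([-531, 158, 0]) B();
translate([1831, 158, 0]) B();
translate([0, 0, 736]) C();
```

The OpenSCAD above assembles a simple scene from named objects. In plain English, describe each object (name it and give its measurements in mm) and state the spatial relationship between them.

A is a table: top 1581 mm (x) × 583 mm (y), 28 mm thick, upper face at z = 736 mm, on four 74×74 mm square legs, each inset 26 mm from the nearest pair of top edges, running from z = 0 to the bottom of the top. Four apron rails, 74 mm thick and 112 mm tall, run between adjacent legs with their top edges flush with the underside of the top and their outer faces flush with the legs' outer faces.

B is a simple wooden stool: a rectangular seat 281 mm (x) by 267 mm (y), 36 mm thick, top face at z = 416 mm, on four square legs, each 36×36 mm in cross-section. The legs rest on z = 0, each flush with a corner of the seat.

C is a spool: two coaxial disc flanges of radius 97 mm and thickness 10 mm, joined by a core cylinder of radius 34 mm and height 108 mm. The lower flange rests on z = 0 and the three cylinders share a vertical axis.

Four stools sit around the table at the −y, +y, −x, +x sides. The spool is on top of the table.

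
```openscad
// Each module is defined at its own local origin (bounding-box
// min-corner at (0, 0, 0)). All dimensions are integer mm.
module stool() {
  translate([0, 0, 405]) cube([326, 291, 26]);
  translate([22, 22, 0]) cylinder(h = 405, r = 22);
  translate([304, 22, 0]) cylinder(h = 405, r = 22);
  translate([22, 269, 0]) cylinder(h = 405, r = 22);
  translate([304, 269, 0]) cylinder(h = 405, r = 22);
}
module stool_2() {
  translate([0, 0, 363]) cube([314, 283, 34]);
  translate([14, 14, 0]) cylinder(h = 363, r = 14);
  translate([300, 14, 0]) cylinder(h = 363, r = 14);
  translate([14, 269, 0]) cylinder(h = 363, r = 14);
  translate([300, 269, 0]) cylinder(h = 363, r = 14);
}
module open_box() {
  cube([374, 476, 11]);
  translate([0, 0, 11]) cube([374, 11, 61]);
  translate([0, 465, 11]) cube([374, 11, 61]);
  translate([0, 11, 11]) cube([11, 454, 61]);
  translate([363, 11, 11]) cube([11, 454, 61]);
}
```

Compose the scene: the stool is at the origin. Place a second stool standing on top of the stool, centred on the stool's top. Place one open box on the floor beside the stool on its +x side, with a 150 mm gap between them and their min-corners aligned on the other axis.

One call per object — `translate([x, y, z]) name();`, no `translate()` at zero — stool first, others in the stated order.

stool();
translate([6, 4, 431]) stool_2();
translate([476, 0, 0]) open_box();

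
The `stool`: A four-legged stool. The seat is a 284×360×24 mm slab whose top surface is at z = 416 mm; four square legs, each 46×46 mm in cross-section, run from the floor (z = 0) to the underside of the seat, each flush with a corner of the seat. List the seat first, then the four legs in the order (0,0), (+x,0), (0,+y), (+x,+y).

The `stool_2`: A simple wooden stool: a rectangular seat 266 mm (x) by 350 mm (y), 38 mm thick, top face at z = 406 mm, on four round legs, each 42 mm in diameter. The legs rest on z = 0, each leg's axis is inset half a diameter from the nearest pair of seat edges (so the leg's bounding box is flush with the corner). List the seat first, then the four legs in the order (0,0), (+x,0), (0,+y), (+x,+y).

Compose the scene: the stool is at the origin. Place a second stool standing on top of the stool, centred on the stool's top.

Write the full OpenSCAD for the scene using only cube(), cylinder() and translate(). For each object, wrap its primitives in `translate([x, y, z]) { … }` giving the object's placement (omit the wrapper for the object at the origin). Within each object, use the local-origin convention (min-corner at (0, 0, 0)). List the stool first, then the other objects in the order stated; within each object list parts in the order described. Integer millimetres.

translate([0, 0, 392]) cube([284, 360, 24]);
cube([46, 46, 392]);
translate([238, 0, 0]) cube([46, 46, 392]);
translate([0, 314, 0]) cube([46, 46, 392]);
translate([238, 314, 0]) cube([46, 46, 392]);
translate([9, 5, 416]) {
  translate([0, 0, 368]) cube([266, 350, 38]);
  translate([21, 21, 0]) cylinder(h = 368, r = 21);
  translate([245, 21, 0]) cylinder(h = 368, r = 21);
  translate([21, 329, 0]) cylinder(h = 368, r = 21);
  translate([245, 329, 0]) cylinder(h = 368, r = 21);
}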